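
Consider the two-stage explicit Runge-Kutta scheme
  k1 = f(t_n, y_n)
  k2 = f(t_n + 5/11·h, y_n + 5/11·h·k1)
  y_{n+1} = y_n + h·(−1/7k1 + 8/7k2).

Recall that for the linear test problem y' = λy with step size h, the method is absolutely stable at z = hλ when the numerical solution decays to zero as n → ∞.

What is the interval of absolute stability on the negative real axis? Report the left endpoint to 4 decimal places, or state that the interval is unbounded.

With y'=λy (z=hλ):
  k1=λy_n ⇒ h·k1=z·y_n;  k2=λ(1+5/11z)y_n ⇒ h·k2=z(1+5/11z)y_n
  y_{n+1}/y_n = 1 − 1/7z + 8/7z(1+5/11z) = 1 + z + 40/77z²
  Hence R(z) = 1 + z + 40/77z².

Boundary: |R(x)|=1, x<0.
x=-0.92: |R|=0.5197
R=1: x+40/77x²=0 ⇒ x=−77/40=-1.9250; min R=1−1/(4·40/77)=0.5188>−1
Confirm numerically:
  x=-1.820: |R|=0.90073 <1
  x=-1.784: |R|=0.86933 <1
  x=-1.614: |R|=0.73924 <1
  x=-1.117: |R|=0.53115 <1
  x=-2.436: |R|=1.64665 >1
  x=-2.100: |R|=1.19091 >1
So |R|<1 on (-1.9250, 0).

z∈(-1.9250,0).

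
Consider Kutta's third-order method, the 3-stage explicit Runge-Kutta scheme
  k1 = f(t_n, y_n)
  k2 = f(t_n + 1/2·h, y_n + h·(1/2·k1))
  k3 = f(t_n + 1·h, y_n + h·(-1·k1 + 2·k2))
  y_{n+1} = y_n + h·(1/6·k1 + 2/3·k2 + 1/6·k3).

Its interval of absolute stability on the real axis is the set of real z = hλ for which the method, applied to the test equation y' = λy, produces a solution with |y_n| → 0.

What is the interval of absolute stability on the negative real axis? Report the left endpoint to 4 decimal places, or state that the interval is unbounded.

z∈(-2.5127,0).

Test eqn y'=λy, z=hλ:
  order 3, 3-stage ⇒ R(z)=1+z+z^2/2+z^3/6
  (e.g. R(-1.21)=0.22679, |R|=0.22679)

Boundary: |R(x)|=1, x<0.
x=-1.21: |R|=0.2268
|R(-2.44)|=0.8843 |R(-1.17)|=0.2475 |R(-0.91)|=0.3785
Bisect:
  x_lo=-3.3568 |R|=3.0270  x_hi=-0.3552 |R|=0.7004
  mid=-1.85602 |R|=0.19922 →hi
  mid=-2.60642 |R|=1.16080 →lo
  mid=-2.23122 |R|=0.59334 →hi
  mid=-2.41882 |R|=0.85210 →hi
  mid=-2.51262 |R|=0.99980 →hi
  mid=-2.55952 |R|=1.07858 →lo
  mid=-2.53607 |R|=1.03877 →lo
  mid=-2.52435 |R|=1.01918 →lo
  mid=-2.51849 |R|=1.00946 →lo
  mid=-2.51555 |R|=1.00462 →lo
  ...
  [-2.51281,-2.51262] ⇒ x*=-2.5127
Stable set (-2.5127, 0).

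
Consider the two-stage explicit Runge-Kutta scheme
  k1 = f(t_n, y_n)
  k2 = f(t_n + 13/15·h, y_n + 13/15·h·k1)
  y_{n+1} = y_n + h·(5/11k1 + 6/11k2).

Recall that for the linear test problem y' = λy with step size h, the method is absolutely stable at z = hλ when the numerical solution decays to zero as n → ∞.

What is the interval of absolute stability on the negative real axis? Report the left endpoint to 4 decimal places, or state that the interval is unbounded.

z∈(-2.1154,0).

Set f=λy, z=hλ:
  k1=λy_n ⇒ h·k1=z·y_n;  k2=λ(1+13/15z)y_n ⇒ h·k2=z(1+13/15z)y_n
  y_{n+1}/y_n = 1 + 5/11z + 6/11z(1+13/15z) = 1 + z + 26/55z²
  ⇒ R(z) = 1 + z + 26/55z².

Find x<0 with |R(x)|<1.
x=-0.75: |R|=0.5159
R=1: x+26/55x²=0 ⇒ x=−55/26=-2.1154; min R=1−1/(4·26/55)=0.4712>−1
Confirm numerically:
  x=-1.885: |R|=0.79471 <1
  x=-1.447: |R|=0.54280 <1
  x=-1.418: |R|=0.53252 <1
  x=-1.291: |R|=0.49689 <1
  x=-2.684: |R|=1.72146 >1
  x=-2.514: |R|=1.47373 >1
Stable set (-2.1154, 0).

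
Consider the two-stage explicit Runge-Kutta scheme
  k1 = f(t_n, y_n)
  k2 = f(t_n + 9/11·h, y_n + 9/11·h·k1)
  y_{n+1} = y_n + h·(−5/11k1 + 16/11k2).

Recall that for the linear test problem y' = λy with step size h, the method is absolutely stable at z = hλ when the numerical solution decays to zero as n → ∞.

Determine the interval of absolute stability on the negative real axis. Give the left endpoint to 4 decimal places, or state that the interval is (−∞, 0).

(-0.8403, 0).

With y'=λy (z=hλ):
  k1=λy_n ⇒ h·k1=z·y_n;  k2=λ(1+9/11z)y_n ⇒ h·k2=z(1+9/11z)y_n
  y_{n+1}/y_n = 1 − 5/11z + 16/11z(1+9/11z) = 1 + z + 144/121z²
  so R(z) = 1 + z + 144/121z².

Boundary: |R(x)|=1, x<0.
x=-1.11: |R|=1.3563
R=1: x+144/121x²=0 ⇒ x=−121/144=-0.8403; min R=1−1/(4·144/121)=0.7899>−1
Confirm numerically:
  x=-0.785: |R|=0.94836 <1
  x=-0.606: |R|=0.83104 <1
  x=-0.338: |R|=0.79796 <1
  x=-1.193: |R|=1.50078 >1
  x=-1.072: |R|=1.29562 >1
  x=-0.926: |R|=1.09447 >1
Stable set (-0.8403, 0).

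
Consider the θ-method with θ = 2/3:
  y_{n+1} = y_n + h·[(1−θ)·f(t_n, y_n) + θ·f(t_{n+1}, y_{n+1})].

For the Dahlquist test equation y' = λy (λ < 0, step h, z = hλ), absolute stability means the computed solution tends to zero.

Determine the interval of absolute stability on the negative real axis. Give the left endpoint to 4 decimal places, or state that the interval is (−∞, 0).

Set f=λy, z=hλ:
  y_{n+1} = y_n + z·[1/3·y_n + 2/3·y_{n+1}] ⇒ (1 − 2/3z)y_{n+1} = (1 + 1/3z)y_n
  Hence R(z) = (1 + 1/3z)/(1 − 2/3z).

Find x<0 with |R(x)|<1.
x=-1.47: |R|=0.2576
x=-2: |R|=0.1429
x=-10: |R|=0.3043
x=-100: |R|=0.4778
θ=2/3≥1/2 ⇒ |1+1/3x|<|1−2/3x| ∀x<0 ⇒ interval (−∞,0).

unbounded; (−∞, 0).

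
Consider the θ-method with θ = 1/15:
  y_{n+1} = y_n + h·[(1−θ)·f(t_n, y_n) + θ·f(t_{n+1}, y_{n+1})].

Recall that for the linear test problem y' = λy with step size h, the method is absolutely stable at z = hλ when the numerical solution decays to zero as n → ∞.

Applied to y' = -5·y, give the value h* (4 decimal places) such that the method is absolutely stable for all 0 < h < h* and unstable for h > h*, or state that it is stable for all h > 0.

(-2.3077,0); λ=-5 ⇒ h* = (30/13)/5 = 0.4615.

With y'=λy (z=hλ):
  y_{n+1} = y_n + z·[14/15·y_n + 1/15·y_{n+1}] ⇒ (1 − 1/15z)y_{n+1} = (1 + 14/15z)y_n
  so R(z) = (1 + 14/15z)/(1 − 1/15z).

Need |R(x)|<1, x<0.
x=-0.72: |R|=0.3130
R=−1: 1+14/15x = −1+1/15x ⇒ -13/15x=2 ⇒ x=2/(-13/15)=-2.3077
Confirm numerically:
  x=-1.734: |R|=0.55432 <1
  x=-1.731: |R|=0.55191 <1
  x=-1.528: |R|=0.38674 <1
  x=-2.799: |R|=1.35884 >1
  x=-2.571: |R|=1.19481 >1
  x=-2.529: |R|=1.16413 >1
So |R|<1 on (-2.3077, 0).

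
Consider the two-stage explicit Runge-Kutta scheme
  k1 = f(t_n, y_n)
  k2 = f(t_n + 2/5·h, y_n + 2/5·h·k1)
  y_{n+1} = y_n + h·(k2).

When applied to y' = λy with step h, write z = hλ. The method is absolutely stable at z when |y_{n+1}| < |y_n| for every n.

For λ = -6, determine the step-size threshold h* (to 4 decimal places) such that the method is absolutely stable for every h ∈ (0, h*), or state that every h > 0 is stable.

(-2.5000,0); λ=-6 ⇒ h* = (5/2)/6 = 0.4167.

With y'=λy (z=hλ):
  k1=λy_n ⇒ h·k1=z·y_n;  k2=λ(1+2/5z)y_n ⇒ h·k2=z(1+2/5z)y_n
  y_{n+1}/y_n = 1 + z(1+2/5z) = 1 + z + 2/5z²
  Hence R(z) = 1 + z + 2/5z².

Find x<0 with |R(x)|<1.
x=-1.74: |R|=0.4710
R=1: x+2/5x²=0 ⇒ x=−5/2=-2.5000; min R=1−1/(4·2/5)=0.3750>−1
Confirm numerically:
  x=-1.426: |R|=0.38739 <1
  x=-1.320: |R|=0.37696 <1
  x=-1.294: |R|=0.37577 <1
  x=-1.227: |R|=0.37521 <1
  x=-2.907: |R|=1.47326 >1
  x=-2.678: |R|=1.19067 >1
  x=-2.672: |R|=1.18383 >1
So |R|<1 on (-2.5000, 0).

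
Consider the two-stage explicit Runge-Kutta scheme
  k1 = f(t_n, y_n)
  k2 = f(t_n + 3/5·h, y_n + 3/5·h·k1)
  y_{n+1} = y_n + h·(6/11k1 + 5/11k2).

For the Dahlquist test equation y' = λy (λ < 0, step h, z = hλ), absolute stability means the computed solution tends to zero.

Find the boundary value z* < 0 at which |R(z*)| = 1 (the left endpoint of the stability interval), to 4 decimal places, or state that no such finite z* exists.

With y'=λy (z=hλ):
  k1=λy_n ⇒ h·k1=z·y_n;  k2=λ(1+3/5z)y_n ⇒ h·k2=z(1+3/5z)y_n
  y_{n+1}/y_n = 1 + 6/11z + 5/11z(1+3/5z) = 1 + z + 3/11z²
  ⇒ R(z) = 1 + z + 3/11z².

Find x<0 with |R(x)|<1.
x=-1.01: |R|=0.2682
R=1: x+3/11x²=0 ⇒ x=−11/3=-3.6667; min R=1−1/(4·3/11)=0.0833>−1
Confirm numerically:
  x=-2.261: |R|=0.13321 <1
  x=-1.889: |R|=0.08418 <1
  x=-1.867: |R|=0.08364 <1
  x=-4.116: |R|=1.50440 >1
  x=-4.081: |R|=1.46115 >1
  x=-3.858: |R|=1.20132 >1
Stable set (-3.6667, 0).

left endpoint -3.6667.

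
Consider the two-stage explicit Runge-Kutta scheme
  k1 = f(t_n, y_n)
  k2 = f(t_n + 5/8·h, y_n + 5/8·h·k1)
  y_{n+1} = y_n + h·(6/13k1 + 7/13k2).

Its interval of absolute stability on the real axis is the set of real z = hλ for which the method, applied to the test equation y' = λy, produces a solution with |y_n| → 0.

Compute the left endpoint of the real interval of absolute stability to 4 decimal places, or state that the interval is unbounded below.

Set f=λy, z=hλ:
  k1=λy_n ⇒ h·k1=z·y_n;  k2=λ(1+5/8z)y_n ⇒ h·k2=z(1+5/8z)y_n
  y_{n+1}/y_n = 1 + 6/13z + 7/13z(1+5/8z) = 1 + z + 35/104z²
  so R(z) = 1 + z + 35/104z².

Solve |R(x)|<1 on ℝ⁻.
x=-1.6: |R|=0.2615
R=1: x+35/104x²=0 ⇒ x=−104/35=-2.9714; min R=1−1/(4·35/104)=0.2571>−1
Confirm numerically:
  x=-2.343: |R|=0.50448 <1
  x=-2.321: |R|=0.49195 <1
  x=-2.225: |R|=0.44108 <1
  x=-3.517: |R|=1.64574 >1
  x=-3.503: |R|=1.62667 >1
  x=-3.462: |R|=1.57156 >1
So |R|<1 on (-2.9714, 0).

z* = -2.9714.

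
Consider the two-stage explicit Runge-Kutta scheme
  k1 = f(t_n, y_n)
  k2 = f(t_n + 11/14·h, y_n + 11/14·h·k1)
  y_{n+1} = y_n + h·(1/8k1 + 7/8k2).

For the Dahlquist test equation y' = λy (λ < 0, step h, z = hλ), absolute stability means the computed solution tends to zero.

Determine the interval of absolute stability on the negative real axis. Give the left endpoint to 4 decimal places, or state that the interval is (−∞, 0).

Set f=λy, z=hλ:
  k1=λy_n ⇒ h·k1=z·y_n;  k2=λ(1+11/14z)y_n ⇒ h·k2=z(1+11/14z)y_n
  y_{n+1}/y_n = 1 + 1/8z + 7/8z(1+11/14z) = 1 + z + 11/16z²
  so R(z) = 1 + z + 11/16z².

Find x<0 with |R(x)|<1.
x=-0.49: |R|=0.6751
R=1: x+11/16x²=0 ⇒ x=−16/11=-1.4545; min R=1−1/(4·11/16)=0.6364>−1
Confirm numerically:
  x=-1.244: |R|=0.81993 <1
  x=-0.968: |R|=0.67620 <1
  x=-0.735: |R|=0.63640 <1
  x=-1.855: |R|=1.51070 >1
  x=-1.715: |R|=1.30709 >1
  x=-1.602: |R|=1.16240 >1
Stable set (-1.4545, 0).

(-1.4545, 0).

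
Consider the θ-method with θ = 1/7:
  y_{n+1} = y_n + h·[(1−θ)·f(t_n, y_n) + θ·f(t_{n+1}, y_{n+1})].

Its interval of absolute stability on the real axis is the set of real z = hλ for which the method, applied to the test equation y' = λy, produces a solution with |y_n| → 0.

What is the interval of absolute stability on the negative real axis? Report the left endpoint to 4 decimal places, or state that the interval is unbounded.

On y'=λy, z=hλ:
  y_{n+1} = y_n + z·[6/7·y_n + 1/7·y_{n+1}] ⇒ (1 − 1/7z)y_{n+1} = (1 + 6/7z)y_n
  ⇒ R(z) = (1 + 6/7z)/(1 − 1/7z).

Need |R(x)|<1, x<0.
x=-0.61: |R|=0.4389
R=−1: 1+6/7x = −1+1/7x ⇒ -5/7x=2 ⇒ x=2/(-5/7)=-2.8000
Confirm numerically:
  x=-2.542: |R|=0.86481 <1
  x=-2.192: |R|=0.66928 <1
  x=-2.117: |R|=0.62543 <1
  x=-1.433: |R|=0.18949 <1
  x=-3.328: |R|=1.25562 >1
  x=-3.300: |R|=1.24272 >1
Stable set (-2.8000, 0).

(-2.8000, 0).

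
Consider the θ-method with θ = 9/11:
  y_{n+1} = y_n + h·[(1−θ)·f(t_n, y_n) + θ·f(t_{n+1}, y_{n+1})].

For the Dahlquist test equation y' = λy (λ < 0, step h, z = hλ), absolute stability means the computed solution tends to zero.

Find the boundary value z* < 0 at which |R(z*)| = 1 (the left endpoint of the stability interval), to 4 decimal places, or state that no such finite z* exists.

With y'=λy (z=hλ):
  y_{n+1} = y_n + z·[2/11·y_n + 9/11·y_{n+1}] ⇒ (1 − 9/11z)y_{n+1} = (1 + 2/11z)y_n
  Hence R(z) = (1 + 2/11z)/(1 − 9/11z).

Solve |R(x)|<1 on ℝ⁻.
x=-1.07: |R|=0.4295
x=-2: |R|=0.2414
x=-10: |R|=0.0891
x=-100: |R|=0.2075
θ=9/11≥1/2 ⇒ |1+2/11x|<|1−9/11x| ∀x<0 ⇒ stable on all of ℝ⁻.

interval (−∞, 0).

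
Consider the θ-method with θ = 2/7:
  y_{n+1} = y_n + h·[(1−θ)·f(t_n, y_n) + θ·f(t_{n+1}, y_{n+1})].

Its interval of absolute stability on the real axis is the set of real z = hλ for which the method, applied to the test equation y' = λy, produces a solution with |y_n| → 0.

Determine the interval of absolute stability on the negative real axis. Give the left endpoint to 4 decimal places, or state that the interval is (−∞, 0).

z∈(-4.6667,0).

With y'=λy (z=hλ):
  y_{n+1} = y_n + z·[5/7·y_n + 2/7·y_{n+1}] ⇒ (1 − 2/7z)y_{n+1} = (1 + 5/7z)y_n
  R(z) = (1 + 5/7z)/(1 − 2/7z).

Need |R(x)|<1, x<0.
x=-1.14: |R|=0.1401
R=−1: 1+5/7x = −1+2/7x ⇒ -3/7x=2 ⇒ x=2/(-3/7)=-4.6667
Confirm numerically:
  x=-4.485: |R|=0.96587 <1
  x=-3.125: |R|=0.65094 <1
  x=-2.320: |R|=0.39519 <1
  x=-1.915: |R|=0.23777 <1
  x=-5.131: |R|=1.08070 >1
  x=-4.887: |R|=1.03941 >1
  x=-4.852: |R|=1.03329 >1
So |R|<1 on (-4.6667, 0).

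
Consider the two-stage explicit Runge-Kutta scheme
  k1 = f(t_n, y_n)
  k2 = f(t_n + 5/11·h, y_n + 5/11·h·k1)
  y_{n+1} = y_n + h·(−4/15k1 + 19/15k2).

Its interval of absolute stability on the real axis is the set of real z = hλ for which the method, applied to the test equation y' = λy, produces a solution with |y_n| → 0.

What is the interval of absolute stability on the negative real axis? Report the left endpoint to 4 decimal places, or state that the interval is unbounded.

(-1.7368, 0).

Test eqn y'=λy, z=hλ:
  k1=λy_n ⇒ h·k1=z·y_n;  k2=λ(1+5/11z)y_n ⇒ h·k2=z(1+5/11z)y_n
  y_{n+1}/y_n = 1 − 4/15z + 19/15z(1+5/11z) = 1 + z + 19/33z²
  R(z) = 1 + z + 19/33z².

Solve |R(x)|<1 on ℝ⁻.
x=-0.56: |R|=0.6206
R=1: x+19/33x²=0 ⇒ x=−33/19=-1.7368; min R=1−1/(4·19/33)=0.5658>−1
Confirm numerically:
  x=-1.372: |R|=0.71180 <1
  x=-1.088: |R|=0.59355 <1
  x=-0.818: |R|=0.56725 <1
  x=-2.078: |R|=1.40817 >1
  x=-1.910: |R|=1.19042 >1
  x=-1.772: |R|=1.03587 >1
Stable set (-1.7368, 0).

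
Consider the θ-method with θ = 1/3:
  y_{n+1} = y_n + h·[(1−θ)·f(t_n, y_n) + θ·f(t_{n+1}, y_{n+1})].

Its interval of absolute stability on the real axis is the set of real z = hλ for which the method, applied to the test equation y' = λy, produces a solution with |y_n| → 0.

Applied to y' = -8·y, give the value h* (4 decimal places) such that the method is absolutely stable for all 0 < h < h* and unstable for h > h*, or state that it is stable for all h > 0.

With y'=λy (z=hλ):
  y_{n+1} = y_n + z·[2/3·y_n + 1/3·y_{n+1}] ⇒ (1 − 1/3z)y_{n+1} = (1 + 2/3z)y_n
  Hence R(z) = (1 + 2/3z)/(1 − 1/3z).

Boundary: |R(x)|=1, x<0.
x=-0.68: |R|=0.4457
R=−1: 1+2/3x = −1+1/3x ⇒ -1/3x=2 ⇒ x=2/(-1/3)=-6.0000
Confirm numerically:
  x=-4.796: |R|=0.84556 <1
  x=-4.194: |R|=0.74896 <1
  x=-4.009: |R|=0.71594 <1
  x=-3.055: |R|=0.51363 <1
  x=-6.177: |R|=1.01929 >1
  x=-6.145: |R|=1.01586 >1
Stable set (-6.0000, 0).

(-6.0000,0); λ=-8 ⇒ h* = (6)/8 = 0.7500.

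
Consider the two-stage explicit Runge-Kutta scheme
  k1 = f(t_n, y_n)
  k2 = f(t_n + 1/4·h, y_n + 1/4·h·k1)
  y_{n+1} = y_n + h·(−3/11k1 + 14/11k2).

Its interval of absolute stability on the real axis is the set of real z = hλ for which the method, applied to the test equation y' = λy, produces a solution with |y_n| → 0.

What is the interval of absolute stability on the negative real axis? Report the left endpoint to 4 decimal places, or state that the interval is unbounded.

z∈(-3.1429,0).

Set f=λy, z=hλ:
  k1=λy_n ⇒ h·k1=z·y_n;  k2=λ(1+1/4z)y_n ⇒ h·k2=z(1+1/4z)y_n
  y_{n+1}/y_n = 1 − 3/11z + 14/11z(1+1/4z) = 1 + z + 7/22z²
  ⇒ R(z) = 1 + z + 7/22z².

Need |R(x)|<1, x<0.
x=-0.5: |R|=0.5795
R=1: x+7/22x²=0 ⇒ x=−22/7=-3.1429; min R=1−1/(4·7/22)=0.2143>−1
Confirm numerically:
  x=-3.015: |R|=0.87734 <1
  x=-2.976: |R|=0.84200 <1
  x=-1.782: |R|=0.22839 <1
  x=-1.694: |R|=0.21907 <1
  x=-3.598: |R|=1.52106 >1
  x=-3.363: |R|=1.23556 >1
So |R|<1 on (-3.1429, 0).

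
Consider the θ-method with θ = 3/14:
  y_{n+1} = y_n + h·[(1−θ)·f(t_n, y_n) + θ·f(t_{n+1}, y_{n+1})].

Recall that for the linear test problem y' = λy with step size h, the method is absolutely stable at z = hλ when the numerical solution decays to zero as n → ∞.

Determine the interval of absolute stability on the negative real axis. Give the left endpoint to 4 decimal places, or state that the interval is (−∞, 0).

Test eqn y'=λy, z=hλ:
  y_{n+1} = y_n + z·[11/14·y_n + 3/14·y_{n+1}] ⇒ (1 − 3/14z)y_{n+1} = (1 + 11/14z)y_n
  Hence R(z) = (1 + 11/14z)/(1 − 3/14z).

Solve |R(x)|<1 on ℝ⁻.
x=-1.16: |R|=0.0709
R=−1: 1+11/14x = −1+3/14x ⇒ -4/7x=2 ⇒ x=2/(-4/7)=-3.5000
Confirm numerically:
  x=-2.621: |R|=0.67836 <1
  x=-2.547: |R|=0.64771 <1
  x=-2.185: |R|=0.48820 <1
  x=-2.148: |R|=0.47095 <1
  x=-4.097: |R|=1.18166 >1
  x=-3.733: |R|=1.07397 >1
Stable set (-3.5000, 0).

z∈(-3.5000,0).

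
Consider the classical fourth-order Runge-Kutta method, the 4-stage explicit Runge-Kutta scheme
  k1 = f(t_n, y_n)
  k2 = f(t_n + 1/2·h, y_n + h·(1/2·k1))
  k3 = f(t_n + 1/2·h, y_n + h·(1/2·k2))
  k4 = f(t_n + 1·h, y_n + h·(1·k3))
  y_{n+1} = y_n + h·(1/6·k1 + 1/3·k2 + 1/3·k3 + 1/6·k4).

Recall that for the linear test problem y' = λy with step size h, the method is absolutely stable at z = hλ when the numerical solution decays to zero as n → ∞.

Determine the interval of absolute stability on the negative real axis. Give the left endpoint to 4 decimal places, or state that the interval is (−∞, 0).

(-2.7853, 0).

On y'=λy, z=hλ:
  order 4, 4-stage ⇒ R(z)=1+z+z^2/2+z^3/6+z^4/24
  (e.g. R(-1.72)=0.27580, |R|=0.27580)

Boundary: |R(x)|=1, x<0.
x=-1.72: |R|=0.2758
|R(-2.75)|=0.9481 |R(-2.61)|=0.7663 |R(-1.52)|=0.2723
Bisect:
  x_lo=-3.6340 |R|=3.2371  x_hi=-0.2490 |R|=0.7796
  mid=-1.94150 |R|=0.31551 →hi
  mid=-2.78775 |R|=1.00372 →lo
  mid=-2.36463 |R|=0.53017 →hi
  mid=-2.57619 |R|=0.72787 →hi
  mid=-2.68197 |R|=0.85508 →hi
  mid=-2.73486 |R|=0.92659 →hi
  mid=-2.76131 |R|=0.96444 →hi
  mid=-2.77453 |R|=0.98389 →hi
  mid=-2.78114 |R|=0.99376 →hi
  mid=-2.78445 |R|=0.99873 →hi
  ...
  [-2.78548,-2.78527] ⇒ x*=-2.7853
So |R|<1 on (-2.7853, 0).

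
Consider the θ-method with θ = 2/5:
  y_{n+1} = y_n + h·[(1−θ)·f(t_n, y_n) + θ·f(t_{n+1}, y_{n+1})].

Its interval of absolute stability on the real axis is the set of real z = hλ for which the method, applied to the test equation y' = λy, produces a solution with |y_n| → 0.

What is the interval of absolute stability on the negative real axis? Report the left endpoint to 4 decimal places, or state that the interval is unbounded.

Test eqn y'=λy, z=hλ:
  y_{n+1} = y_n + z·[3/5·y_n + 2/5·y_{n+1}] ⇒ (1 − 2/5z)y_{n+1} = (1 + 3/5z)y_n
  R(z) = (1 + 3/5z)/(1 − 2/5z).

Need |R(x)|<1, x<0.
x=-1.78: |R|=0.0397
R=−1: 1+3/5x = −1+2/5x ⇒ -1/5x=2 ⇒ x=2/(-1/5)=-10.0000
Confirm numerically:
  x=-6.365: |R|=0.79498 <1
  x=-4.753: |R|=0.63829 <1
  x=-4.537: |R|=0.61184 <1
  x=-10.591: |R|=1.02257 >1
  x=-10.488: |R|=1.01879 >1
  x=-10.410: |R|=1.01588 >1
Interval (-10.0000, 0).

z∈(-10.0000,0).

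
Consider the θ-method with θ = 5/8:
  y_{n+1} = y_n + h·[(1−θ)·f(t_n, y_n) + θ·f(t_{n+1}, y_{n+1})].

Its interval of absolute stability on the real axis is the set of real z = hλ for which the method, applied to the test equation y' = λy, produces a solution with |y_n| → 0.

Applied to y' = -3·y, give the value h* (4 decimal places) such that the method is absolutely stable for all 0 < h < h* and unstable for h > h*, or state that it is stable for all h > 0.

(−∞, 0) — no finite endpoint. Any h>0 works for λ=-3.

With y'=λy (z=hλ):
  y_{n+1} = y_n + z·[3/8·y_n + 5/8·y_{n+1}] ⇒ (1 − 5/8z)y_{n+1} = (1 + 3/8z)y_n
  R(z) = (1 + 3/8z)/(1 − 5/8z).

Find x<0 with |R(x)|<1.
x=-0.43: |R|=0.6611
x=-2: |R|=0.1111
x=-10: |R|=0.3793
x=-100: |R|=0.5748
θ=5/8≥1/2 ⇒ |1+3/8x|<|1−5/8x| ∀x<0 ⇒ unbounded interval.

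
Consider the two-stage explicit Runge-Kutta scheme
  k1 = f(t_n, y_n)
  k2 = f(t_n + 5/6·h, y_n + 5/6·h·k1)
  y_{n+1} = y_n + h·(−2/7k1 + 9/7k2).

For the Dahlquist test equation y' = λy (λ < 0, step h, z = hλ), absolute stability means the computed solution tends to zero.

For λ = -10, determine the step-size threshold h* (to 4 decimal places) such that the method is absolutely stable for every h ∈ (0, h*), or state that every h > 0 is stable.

Test eqn y'=λy, z=hλ:
  k1=λy_n ⇒ h·k1=z·y_n;  k2=λ(1+5/6z)y_n ⇒ h·k2=z(1+5/6z)y_n
  y_{n+1}/y_n = 1 − 2/7z + 9/7z(1+5/6z) = 1 + z + 15/14z²
  so R(z) = 1 + z + 15/14z².

Solve |R(x)|<1 on ℝ⁻.
x=-1.07: |R|=1.1567
R=1: x+15/14x²=0 ⇒ x=−14/15=-0.9333; min R=1−1/(4·15/14)=0.7667>−1
Confirm numerically:
  x=-0.887: |R|=0.95597 <1
  x=-0.815: |R|=0.89667 <1
  x=-0.689: |R|=0.81963 <1
  x=-0.435: |R|=0.76774 <1
  x=-1.457: |R|=1.81748 >1
  x=-1.322: |R|=1.55052 >1
  x=-1.279: |R|=1.47369 >1
Interval (-0.9333, 0).

(-0.9333,0); λ=-10 ⇒ h* = (14/15)/10 = 0.0933.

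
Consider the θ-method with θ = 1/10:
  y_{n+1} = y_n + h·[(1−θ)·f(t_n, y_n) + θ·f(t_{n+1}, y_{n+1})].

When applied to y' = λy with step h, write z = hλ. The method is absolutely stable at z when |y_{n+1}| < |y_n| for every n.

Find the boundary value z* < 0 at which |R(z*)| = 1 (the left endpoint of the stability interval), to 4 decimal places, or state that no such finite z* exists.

On y'=λy, z=hλ:
  y_{n+1} = y_n + z·[9/10·y_n + 1/10·y_{n+1}] ⇒ (1 − 1/10z)y_{n+1} = (1 + 9/10z)y_n
  R(z) = (1 + 9/10z)/(1 − 1/10z).

Boundary: |R(x)|=1, x<0.
x=-1.62: |R|=0.3941
R=−1: 1+9/10x = −1+1/10x ⇒ -4/5x=2 ⇒ x=2/(-4/5)=-2.5000
Confirm numerically:
  x=-1.902: |R|=0.59805 <1
  x=-1.559: |R|=0.34873 <1
  x=-1.418: |R|=0.24190 <1
  x=-1.300: |R|=0.15044 <1
  x=-3.004: |R|=1.31006 >1
  x=-2.955: |R|=1.28097 >1
  x=-2.597: |R|=1.06160 >1
Interval (-2.5000, 0).

left endpoint -2.5000.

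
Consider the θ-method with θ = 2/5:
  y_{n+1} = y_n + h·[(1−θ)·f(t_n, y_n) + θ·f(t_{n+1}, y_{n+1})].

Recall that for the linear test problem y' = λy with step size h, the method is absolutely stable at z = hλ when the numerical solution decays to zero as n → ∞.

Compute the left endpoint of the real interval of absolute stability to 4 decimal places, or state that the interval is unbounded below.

On y'=λy, z=hλ:
  y_{n+1} = y_n + z·[3/5·y_n + 2/5·y_{n+1}] ⇒ (1 − 2/5z)y_{n+1} = (1 + 3/5z)y_n
  Hence R(z) = (1 + 3/5z)/(1 − 2/5z).

Boundary: |R(x)|=1, x<0.
x=-0.61: |R|=0.5096
R=−1: 1+3/5x = −1+2/5x ⇒ -1/5x=2 ⇒ x=2/(-1/5)=-10.0000
Confirm numerically:
  x=-7.509: |R|=0.87556 <1
  x=-5.993: |R|=0.76410 <1
  x=-4.943: |R|=0.66028 <1
  x=-10.303: |R|=1.01183 >1
  x=-10.127: |R|=1.00503 >1
Interval (-10.0000, 0).

z* = -10.0000.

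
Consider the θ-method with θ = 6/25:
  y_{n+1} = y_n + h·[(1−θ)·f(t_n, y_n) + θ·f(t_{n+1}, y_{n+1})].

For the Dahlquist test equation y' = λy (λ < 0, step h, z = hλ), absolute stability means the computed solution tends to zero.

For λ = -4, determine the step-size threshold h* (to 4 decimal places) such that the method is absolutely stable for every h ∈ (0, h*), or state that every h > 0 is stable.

Set f=λy, z=hλ:
  y_{n+1} = y_n + z·[19/25·y_n + 6/25·y_{n+1}] ⇒ (1 − 6/25z)y_{n+1} = (1 + 19/25z)y_n
  so R(z) = (1 + 19/25z)/(1 − 6/25z).

Need |R(x)|<1, x<0.
x=-1.02: |R|=0.1806
R=−1: 1+19/25x = −1+6/25x ⇒ -13/25x=2 ⇒ x=2/(-13/25)=-3.8462
Confirm numerically:
  x=-3.714: |R|=0.96367 <1
  x=-3.197: |R|=0.80899 <1
  x=-1.727: |R|=0.22094 <1
  x=-4.251: |R|=1.10421 >1
  x=-3.928: |R|=1.02191 >1
Interval (-3.8462, 0).

(-3.8462,0); λ=-4 ⇒ h* = (50/13)/4 = 0.9615.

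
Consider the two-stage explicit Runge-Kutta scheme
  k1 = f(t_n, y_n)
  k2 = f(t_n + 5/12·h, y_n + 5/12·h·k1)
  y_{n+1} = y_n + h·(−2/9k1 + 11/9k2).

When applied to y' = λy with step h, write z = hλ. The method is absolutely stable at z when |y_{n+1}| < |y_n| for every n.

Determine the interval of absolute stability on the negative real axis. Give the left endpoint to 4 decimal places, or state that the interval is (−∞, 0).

Test eqn y'=λy, z=hλ:
  k1=λy_n ⇒ h·k1=z·y_n;  k2=λ(1+5/12z)y_n ⇒ h·k2=z(1+5/12z)y_n
  y_{n+1}/y_n = 1 − 2/9z + 11/9z(1+5/12z) = 1 + z + 55/108z²
  R(z) = 1 + z + 55/108z².

Need |R(x)|<1, x<0.
x=-0.73: |R|=0.5414
R=1: x+55/108x²=0 ⇒ x=−108/55=-1.9636; min R=1−1/(4·55/108)=0.5091>−1
Confirm numerically:
  x=-1.630: |R|=0.72305 <1
  x=-1.506: |R|=0.64902 <1
  x=-0.988: |R|=0.50911 <1
  x=-2.412: |R|=1.55074 >1
  x=-2.138: |R|=1.18985 >1
Interval (-1.9636, 0).

(-1.9636, 0).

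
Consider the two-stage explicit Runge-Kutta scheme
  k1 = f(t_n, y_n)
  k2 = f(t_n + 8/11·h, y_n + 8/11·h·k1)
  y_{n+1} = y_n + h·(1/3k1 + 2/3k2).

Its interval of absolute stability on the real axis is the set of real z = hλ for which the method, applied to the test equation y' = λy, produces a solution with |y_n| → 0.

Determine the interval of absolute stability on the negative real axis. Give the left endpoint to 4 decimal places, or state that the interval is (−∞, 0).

Test eqn y'=λy, z=hλ:
  k1=λy_n ⇒ h·k1=z·y_n;  k2=λ(1+8/11z)y_n ⇒ h·k2=z(1+8/11z)y_n
  y_{n+1}/y_n = 1 + 1/3z + 2/3z(1+8/11z) = 1 + z + 16/33z²
  ⇒ R(z) = 1 + z + 16/33z².

Need |R(x)|<1, x<0.
x=-1.69: |R|=0.6948
R=1: x+16/33x²=0 ⇒ x=−33/16=-2.0625; min R=1−1/(4·16/33)=0.4844>−1
Confirm numerically:
  x=-1.911: |R|=0.85963 <1
  x=-1.796: |R|=0.76794 <1
  x=-1.726: |R|=0.71840 <1
  x=-1.428: |R|=0.56070 <1
  x=-2.541: |R|=1.58951 >1
  x=-2.286: |R|=1.24772 >1
So |R|<1 on (-2.0625, 0).

(-2.0625, 0).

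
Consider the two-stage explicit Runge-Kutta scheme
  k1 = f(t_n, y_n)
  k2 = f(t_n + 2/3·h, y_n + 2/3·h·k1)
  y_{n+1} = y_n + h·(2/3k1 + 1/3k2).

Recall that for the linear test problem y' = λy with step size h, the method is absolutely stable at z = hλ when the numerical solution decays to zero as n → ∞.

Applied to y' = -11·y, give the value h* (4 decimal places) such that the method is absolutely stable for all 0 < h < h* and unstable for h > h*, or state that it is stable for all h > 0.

(-4.5000,0); λ=-11 ⇒ h* = (9/2)/11 = 0.4091.

With y'=λy (z=hλ):
  k1=λy_n ⇒ h·k1=z·y_n;  k2=λ(1+2/3z)y_n ⇒ h·k2=z(1+2/3z)y_n
  y_{n+1}/y_n = 1 + 2/3z + 1/3z(1+2/3z) = 1 + z + 2/9z²
  Hence R(z) = 1 + z + 2/9z².

Boundary: |R(x)|=1, x<0.
x=-0.53: |R|=0.5324
R=1: x+2/9x²=0 ⇒ x=−9/2=-4.5000; min R=1−1/(4·2/9)=-0.1250>−1
Confirm numerically:
  x=-3.383: |R|=0.16026 <1
  x=-2.273: |R|=0.12488 <1
  x=-2.078: |R|=0.11843 <1
  x=-4.905: |R|=1.44145 >1
  x=-4.845: |R|=1.37145 >1
  x=-4.743: |R|=1.25612 >1
Interval (-4.5000, 0).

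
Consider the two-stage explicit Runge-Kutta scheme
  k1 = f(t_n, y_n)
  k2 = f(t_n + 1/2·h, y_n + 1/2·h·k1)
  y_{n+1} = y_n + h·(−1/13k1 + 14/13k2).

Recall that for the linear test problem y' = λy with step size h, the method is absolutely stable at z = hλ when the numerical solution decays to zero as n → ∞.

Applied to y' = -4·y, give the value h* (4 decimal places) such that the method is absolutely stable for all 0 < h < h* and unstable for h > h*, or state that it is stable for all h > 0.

(-1.8571,0); λ=-4 ⇒ h* = (13/7)/4 = 0.4643.

Set f=λy, z=hλ:
  k1=λy_n ⇒ h·k1=z·y_n;  k2=λ(1+1/2z)y_n ⇒ h·k2=z(1+1/2z)y_n
  y_{n+1}/y_n = 1 − 1/13z + 14/13z(1+1/2z) = 1 + z + 7/13z²
  ⇒ R(z) = 1 + z + 7/13z².

Need |R(x)|<1, x<0.
x=-1.51: |R|=0.7177
R=1: x+7/13x²=0 ⇒ x=−13/7=-1.8571; min R=1−1/(4·7/13)=0.5357>−1
Confirm numerically:
  x=-1.365: |R|=0.63827 <1
  x=-1.341: |R|=0.62731 <1
  x=-0.768: |R|=0.54960 <1
  x=-2.364: |R|=1.64519 >1
  x=-2.262: |R|=1.49312 >1
  x=-2.224: |R|=1.43933 >1
So |R|<1 on (-1.8571, 0).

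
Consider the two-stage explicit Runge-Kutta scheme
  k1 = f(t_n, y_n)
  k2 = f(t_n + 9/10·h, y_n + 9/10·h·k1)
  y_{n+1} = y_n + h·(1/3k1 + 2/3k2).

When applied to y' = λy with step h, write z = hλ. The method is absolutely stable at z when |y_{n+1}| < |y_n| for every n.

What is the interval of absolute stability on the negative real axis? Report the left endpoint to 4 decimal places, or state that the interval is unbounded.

z∈(-1.6667,0).

With y'=λy (z=hλ):
  k1=λy_n ⇒ h·k1=z·y_n;  k2=λ(1+9/10z)y_n ⇒ h·k2=z(1+9/10z)y_n
  y_{n+1}/y_n = 1 + 1/3z + 2/3z(1+9/10z) = 1 + z + 3/5z²
  R(z) = 1 + z + 3/5z².

Boundary: |R(x)|=1, x<0.
x=-1.09: |R|=0.6229
R=1: x+3/5x²=0 ⇒ x=−5/3=-1.6667; min R=1−1/(4·3/5)=0.5833>−1
Confirm numerically:
  x=-1.608: |R|=0.94340 <1
  x=-1.441: |R|=0.80489 <1
  x=-1.387: |R|=0.76726 <1
  x=-2.055: |R|=1.47882 >1
  x=-1.848: |R|=1.20106 >1
  x=-1.788: |R|=1.13017 >1
Interval (-1.6667, 0).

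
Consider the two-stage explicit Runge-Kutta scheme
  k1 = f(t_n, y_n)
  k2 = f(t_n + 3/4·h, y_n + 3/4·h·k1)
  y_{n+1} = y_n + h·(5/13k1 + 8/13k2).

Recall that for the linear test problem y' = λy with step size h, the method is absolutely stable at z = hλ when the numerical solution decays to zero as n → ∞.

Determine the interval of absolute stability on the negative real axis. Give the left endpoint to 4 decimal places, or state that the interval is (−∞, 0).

Set f=λy, z=hλ:
  k1=λy_n ⇒ h·k1=z·y_n;  k2=λ(1+3/4z)y_n ⇒ h·k2=z(1+3/4z)y_n
  y_{n+1}/y_n = 1 + 5/13z + 8/13z(1+3/4z) = 1 + z + 6/13z²
  R(z) = 1 + z + 6/13z².

Find x<0 with |R(x)|<1.
x=-1.57: |R|=0.5676
R=1: x+6/13x²=0 ⇒ x=−13/6=-2.1667; min R=1−1/(4·6/13)=0.4583>−1
Confirm numerically:
  x=-2.129: |R|=0.96299 <1
  x=-1.384: |R|=0.50006 <1
  x=-1.008: |R|=0.46095 <1
  x=-2.553: |R|=1.45522 >1
  x=-2.534: |R|=1.42961 >1
  x=-2.208: |R|=1.04212 >1
Stable set (-2.1667, 0).

z∈(-2.1667,0).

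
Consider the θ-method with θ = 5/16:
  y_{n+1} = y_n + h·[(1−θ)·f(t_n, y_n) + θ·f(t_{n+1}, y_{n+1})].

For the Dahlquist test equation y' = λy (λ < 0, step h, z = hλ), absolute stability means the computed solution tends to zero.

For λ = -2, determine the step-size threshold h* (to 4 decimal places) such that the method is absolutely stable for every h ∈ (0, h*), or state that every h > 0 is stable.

(-5.3333,0); λ=-2 ⇒ h* = (16/3)/2 = 2.6667.

Test eqn y'=λy, z=hλ:
  y_{n+1} = y_n + z·[11/16·y_n + 5/16·y_{n+1}] ⇒ (1 − 5/16z)y_{n+1} = (1 + 11/16z)y_n
  Hence R(z) = (1 + 11/16z)/(1 − 5/16z).

Boundary: |R(x)|=1, x<0.
x=-1.52: |R|=0.0305
R=−1: 1+11/16x = −1+5/16x ⇒ -3/8x=2 ⇒ x=2/(-3/8)=-5.3333
Confirm numerically:
  x=-4.468: |R|=0.86458 <1
  x=-3.165: |R|=0.59120 <1
  x=-2.483: |R|=0.39813 <1
  x=-2.203: |R|=0.30476 <1
  x=-5.872: |R|=1.07125 >1
  x=-5.711: |R|=1.05086 >1
  x=-5.501: |R|=1.02312 >1
Interval (-5.3333, 0).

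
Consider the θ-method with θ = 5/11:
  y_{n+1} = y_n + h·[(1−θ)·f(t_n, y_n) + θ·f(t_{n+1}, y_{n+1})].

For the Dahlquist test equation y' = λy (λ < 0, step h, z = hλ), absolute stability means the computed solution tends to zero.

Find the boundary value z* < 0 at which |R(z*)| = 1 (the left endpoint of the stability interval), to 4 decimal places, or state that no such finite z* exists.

Set f=λy, z=hλ:
  y_{n+1} = y_n + z·[6/11·y_n + 5/11·y_{n+1}] ⇒ (1 − 5/11z)y_{n+1} = (1 + 6/11z)y_n
  so R(z) = (1 + 6/11z)/(1 − 5/11z).

Solve |R(x)|<1 on ℝ⁻.
x=-1.51: |R|=0.1046
R=−1: 1+6/11x = −1+5/11x ⇒ -1/11x=2 ⇒ x=2/(-1/11)=-22.0000
Confirm numerically:
  x=-21.315: |R|=0.99417 <1
  x=-17.945: |R|=0.95974 <1
  x=-14.284: |R|=0.90638 <1
  x=-14.003: |R|=0.90129 <1
  x=-22.395: |R|=1.00321 >1
  x=-22.261: |R|=1.00213 >1
Stable set (-22.0000, 0).

left endpoint -22.0000.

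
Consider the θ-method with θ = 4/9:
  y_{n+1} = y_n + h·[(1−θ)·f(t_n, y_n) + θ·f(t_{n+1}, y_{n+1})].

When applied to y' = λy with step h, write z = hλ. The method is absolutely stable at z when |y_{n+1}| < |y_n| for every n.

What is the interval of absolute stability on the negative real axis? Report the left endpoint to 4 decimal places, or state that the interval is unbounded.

z∈(-18.0000,0).

With y'=λy (z=hλ):
  y_{n+1} = y_n + z·[5/9·y_n + 4/9·y_{n+1}] ⇒ (1 − 4/9z)y_{n+1} = (1 + 5/9z)y_n
  R(z) = (1 + 5/9z)/(1 − 4/9z).

Need |R(x)|<1, x<0.
x=-1.39: |R|=0.1408
R=−1: 1+5/9x = −1+4/9x ⇒ -1/9x=2 ⇒ x=2/(-1/9)=-18.0000
Confirm numerically:
  x=-16.386: |R|=0.97835 <1
  x=-13.877: |R|=0.93609 <1
  x=-11.160: |R|=0.87248 <1
  x=-10.832: |R|=0.86302 <1
  x=-18.483: |R|=1.00582 >1
  x=-18.200: |R|=1.00244 >1
  x=-18.176: |R|=1.00215 >1
So |R|<1 on (-18.0000, 0).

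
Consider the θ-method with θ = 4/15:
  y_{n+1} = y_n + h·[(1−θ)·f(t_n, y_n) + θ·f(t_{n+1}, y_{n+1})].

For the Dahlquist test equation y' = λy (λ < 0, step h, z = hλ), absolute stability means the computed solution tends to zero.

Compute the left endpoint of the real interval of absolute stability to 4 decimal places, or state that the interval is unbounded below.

left endpoint -4.2857.

Set f=λy, z=hλ:
  y_{n+1} = y_n + z·[11/15·y_n + 4/15·y_{n+1}] ⇒ (1 − 4/15z)y_{n+1} = (1 + 11/15z)y_n
  R(z) = (1 + 11/15z)/(1 − 4/15z).

Need |R(x)|<1, x<0.
x=-0.55: |R|=0.5203
R=−1: 1+11/15x = −1+4/15x ⇒ -7/15x=2 ⇒ x=2/(-7/15)=-4.2857
Confirm numerically:
  x=-3.276: |R|=0.74851 <1
  x=-2.435: |R|=0.47635 <1
  x=-2.280: |R|=0.41791 <1
  x=-4.860: |R|=1.11672 >1
  x=-4.713: |R|=1.08836 >1
So |R|<1 on (-4.2857, 0).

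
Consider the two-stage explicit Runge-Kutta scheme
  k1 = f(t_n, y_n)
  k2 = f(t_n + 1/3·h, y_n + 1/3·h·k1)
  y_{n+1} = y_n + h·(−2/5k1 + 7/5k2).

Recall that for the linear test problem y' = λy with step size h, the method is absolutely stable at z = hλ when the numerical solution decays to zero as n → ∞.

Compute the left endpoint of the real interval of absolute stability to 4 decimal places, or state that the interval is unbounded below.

On y'=λy, z=hλ:
  k1=λy_n ⇒ h·k1=z·y_n;  k2=λ(1+1/3z)y_n ⇒ h·k2=z(1+1/3z)y_n
  y_{n+1}/y_n = 1 − 2/5z + 7/5z(1+1/3z) = 1 + z + 7/15z²
  so R(z) = 1 + z + 7/15z².

Need |R(x)|<1, x<0.
x=-0.59: |R|=0.5724
R=1: x+7/15x²=0 ⇒ x=−15/7=-2.1429; min R=1−1/(4·7/15)=0.4643>−1
Confirm numerically:
  x=-1.740: |R|=0.67288 <1
  x=-1.410: |R|=0.51778 <1
  x=-1.050: |R|=0.46450 <1
  x=-2.727: |R|=1.74338 >1
  x=-2.542: |R|=1.47349 >1
  x=-2.173: |R|=1.03057 >1
Interval (-2.1429, 0).

z* = -2.1429.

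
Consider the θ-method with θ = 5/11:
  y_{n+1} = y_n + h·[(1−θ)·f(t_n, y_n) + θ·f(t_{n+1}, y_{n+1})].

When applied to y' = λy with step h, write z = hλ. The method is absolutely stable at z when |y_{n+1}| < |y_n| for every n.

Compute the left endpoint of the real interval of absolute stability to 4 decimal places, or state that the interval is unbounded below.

On y'=λy, z=hλ:
  y_{n+1} = y_n + z·[6/11·y_n + 5/11·y_{n+1}] ⇒ (1 − 5/11z)y_{n+1} = (1 + 6/11z)y_n
  so R(z) = (1 + 6/11z)/(1 − 5/11z).

Need |R(x)|<1, x<0.
x=-1.01: |R|=0.3078
R=−1: 1+6/11x = −1+5/11x ⇒ -1/11x=2 ⇒ x=2/(-1/11)=-22.0000
Confirm numerically:
  x=-18.082: |R|=0.96136 <1
  x=-14.339: |R|=0.90736 <1
  x=-10.212: |R|=0.81005 <1
  x=-8.867: |R|=0.76266 <1
  x=-22.486: |R|=1.00394 >1
  x=-22.434: |R|=1.00352 >1
  x=-22.282: |R|=1.00230 >1
So |R|<1 on (-22.0000, 0).

z* = -22.0000.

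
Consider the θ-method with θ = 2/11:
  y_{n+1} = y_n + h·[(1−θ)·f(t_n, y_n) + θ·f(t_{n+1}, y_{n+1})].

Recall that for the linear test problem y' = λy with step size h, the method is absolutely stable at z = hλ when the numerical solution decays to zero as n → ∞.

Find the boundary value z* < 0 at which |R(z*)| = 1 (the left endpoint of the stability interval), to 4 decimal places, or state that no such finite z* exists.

On y'=λy, z=hλ:
  y_{n+1} = y_n + z·[9/11·y_n + 2/11·y_{n+1}] ⇒ (1 − 2/11z)y_{n+1} = (1 + 9/11z)y_n
  so R(z) = (1 + 9/11z)/(1 − 2/11z).

Find x<0 with |R(x)|<1.
x=-1.7: |R|=0.2986
R=−1: 1+9/11x = −1+2/11x ⇒ -7/11x=2 ⇒ x=2/(-7/11)=-3.1429
Confirm numerically:
  x=-2.696: |R|=0.80918 <1
  x=-2.341: |R|=0.64207 <1
  x=-1.259: |R|=0.02449 <1
  x=-3.575: |R|=1.16667 >1
  x=-3.338: |R|=1.07728 >1
Interval (-3.1429, 0).

left endpoint -3.1429.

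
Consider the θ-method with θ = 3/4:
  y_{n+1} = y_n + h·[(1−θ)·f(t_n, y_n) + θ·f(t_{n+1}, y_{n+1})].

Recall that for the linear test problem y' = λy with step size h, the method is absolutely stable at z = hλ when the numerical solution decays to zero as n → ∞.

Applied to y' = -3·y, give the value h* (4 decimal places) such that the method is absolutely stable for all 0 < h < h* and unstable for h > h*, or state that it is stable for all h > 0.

unbounded; (−∞, 0). Any h>0 works for λ=-3.

With y'=λy (z=hλ):
  y_{n+1} = y_n + z·[1/4·y_n + 3/4·y_{n+1}] ⇒ (1 − 3/4z)y_{n+1} = (1 + 1/4z)y_n
  R(z) = (1 + 1/4z)/(1 − 3/4z).

Find x<0 with |R(x)|<1.
x=-1.01: |R|=0.4253
x=-2: |R|=0.2000
x=-10: |R|=0.1765
x=-100: |R|=0.3158
θ=3/4≥1/2 ⇒ |1+1/4x|<|1−3/4x| ∀x<0 ⇒ interval (−∞,0).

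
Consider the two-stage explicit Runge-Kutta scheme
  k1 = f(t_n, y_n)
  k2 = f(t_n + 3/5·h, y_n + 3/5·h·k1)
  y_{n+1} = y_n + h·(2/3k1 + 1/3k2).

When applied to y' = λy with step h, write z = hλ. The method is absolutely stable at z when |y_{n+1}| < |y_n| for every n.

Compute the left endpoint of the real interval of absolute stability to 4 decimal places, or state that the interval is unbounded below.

With y'=λy (z=hλ):
  k1=λy_n ⇒ h·k1=z·y_n;  k2=λ(1+3/5z)y_n ⇒ h·k2=z(1+3/5z)y_n
  y_{n+1}/y_n = 1 + 2/3z + 1/3z(1+3/5z) = 1 + z + 1/5z²
  Hence R(z) = 1 + z + 1/5z².

Find x<0 with |R(x)|<1.
x=-1.25: |R|=0.0625
R=1: x+1/5x²=0 ⇒ x=−5=-5.0000; min R=1−1/(4·1/5)=-0.2500>−1
Confirm numerically:
  x=-4.598: |R|=0.63032 <1
  x=-3.491: |R|=0.05358 <1
  x=-3.242: |R|=0.13989 <1
  x=-2.159: |R|=0.22674 <1
  x=-5.577: |R|=1.64359 >1
  x=-5.180: |R|=1.18648 >1
Interval (-5.0000, 0).

left endpoint -5.0000.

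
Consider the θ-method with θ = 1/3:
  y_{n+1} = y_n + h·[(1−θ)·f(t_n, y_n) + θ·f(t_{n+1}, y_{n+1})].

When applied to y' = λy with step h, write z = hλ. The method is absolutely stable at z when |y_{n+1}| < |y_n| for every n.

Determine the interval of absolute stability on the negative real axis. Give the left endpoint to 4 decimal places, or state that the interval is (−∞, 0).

(-6.0000, 0).

On y'=λy, z=hλ:
  y_{n+1} = y_n + z·[2/3·y_n + 1/3·y_{n+1}] ⇒ (1 − 1/3z)y_{n+1} = (1 + 2/3z)y_n
  Hence R(z) = (1 + 2/3z)/(1 − 1/3z).

Solve |R(x)|<1 on ℝ⁻.
x=-1.36: |R|=0.0642
R=−1: 1+2/3x = −1+1/3x ⇒ -1/3x=2 ⇒ x=2/(-1/3)=-6.0000
Confirm numerically:
  x=-5.413: |R|=0.93023 <1
  x=-4.962: |R|=0.86963 <1
  x=-3.868: |R|=0.68957 <1
  x=-6.478: |R|=1.05043 >1
  x=-6.142: |R|=1.01553 >1
Stable set (-6.0000, 0).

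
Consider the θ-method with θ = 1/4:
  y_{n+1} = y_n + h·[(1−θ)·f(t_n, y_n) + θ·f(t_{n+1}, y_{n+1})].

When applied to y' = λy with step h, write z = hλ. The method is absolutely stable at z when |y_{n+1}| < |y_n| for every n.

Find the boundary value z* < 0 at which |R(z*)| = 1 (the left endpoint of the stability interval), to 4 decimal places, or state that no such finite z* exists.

z* = -4.0000.

Set f=λy, z=hλ:
  y_{n+1} = y_n + z·[3/4·y_n + 1/4·y_{n+1}] ⇒ (1 − 1/4z)y_{n+1} = (1 + 3/4z)y_n
  so R(z) = (1 + 3/4z)/(1 − 1/4z).

Find x<0 with |R(x)|<1.
x=-1.52: |R|=0.1014
R=−1: 1+3/4x = −1+1/4x ⇒ -1/2x=2 ⇒ x=2/(-1/2)=-4.0000
Confirm numerically:
  x=-2.428: |R|=0.51089 <1
  x=-2.257: |R|=0.44286 <1
  x=-1.669: |R|=0.17763 <1
  x=-4.486: |R|=1.11454 >1
  x=-4.176: |R|=1.04305 >1
Stable set (-4.0000, 0).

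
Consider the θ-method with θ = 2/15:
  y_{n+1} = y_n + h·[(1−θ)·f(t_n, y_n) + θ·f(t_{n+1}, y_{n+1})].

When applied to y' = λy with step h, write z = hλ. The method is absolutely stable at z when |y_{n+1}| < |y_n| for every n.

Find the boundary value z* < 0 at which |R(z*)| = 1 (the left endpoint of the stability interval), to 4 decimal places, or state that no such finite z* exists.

z* = -2.7273.

On y'=λy, z=hλ:
  y_{n+1} = y_n + z·[13/15·y_n + 2/15·y_{n+1}] ⇒ (1 − 2/15z)y_{n+1} = (1 + 13/15z)y_n
  R(z) = (1 + 13/15z)/(1 − 2/15z).

Need |R(x)|<1, x<0.
x=-0.96: |R|=0.1489
R=−1: 1+13/15x = −1+2/15x ⇒ -11/15x=2 ⇒ x=2/(-11/15)=-2.7273
Confirm numerically:
  x=-2.689: |R|=0.97934 <1
  x=-2.516: |R|=0.88399 <1
  x=-2.308: |R|=0.76489 <1
  x=-2.297: |R|=0.75845 <1
  x=-3.196: |R|=1.24102 >1
  x=-3.157: |R|=1.22178 >1
  x=-2.879: |R|=1.08040 >1
So |R|<1 on (-2.7273, 0).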